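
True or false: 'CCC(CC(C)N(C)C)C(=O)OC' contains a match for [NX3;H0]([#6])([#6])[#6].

The pattern [NX3;H0]([#6])([#6])[#6] describes a trivalent nitrogen with no H, bonded to three carbons — a tertiary amine.
The molecule carries a dimethylamino group (-N(CH3)2), whose atoms satisfy every constraint of the query, so the pattern matches.

True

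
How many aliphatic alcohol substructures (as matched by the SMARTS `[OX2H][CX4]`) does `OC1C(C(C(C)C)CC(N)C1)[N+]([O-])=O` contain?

[OX2H][CX4] is the SMARTS for an aliphatic alcohol: a hydroxyl oxygen bound to an sp3 (X4) carbon.
Exactly one fragment in the molecule meets all constraints, giving 1 match.

1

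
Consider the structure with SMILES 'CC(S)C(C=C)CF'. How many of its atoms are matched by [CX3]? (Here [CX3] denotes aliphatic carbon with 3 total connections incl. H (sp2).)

2

The query [CX3] means: C with X3: aliphatic carbon with exactly 3 total connections.
Check the 8 heavy atoms by environment: 4× C (X4) → no; 2× C (X3) → match; 1× F (X1) → no; 1× S (X2) → no.
That gives 2 matching atoms.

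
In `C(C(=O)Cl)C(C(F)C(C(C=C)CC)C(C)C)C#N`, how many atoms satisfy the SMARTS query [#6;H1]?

6

Check the 18 heavy atoms by environment: 3× C (H2) → no; 6× C (H1) → match; 3× C (H3) → no; 2× C (H0) → no; 1× O (H0) → no; 1× Cl (H0) → no; 1× N (H0) → no; 1× F (H0) → no.
That gives 6 matching atoms.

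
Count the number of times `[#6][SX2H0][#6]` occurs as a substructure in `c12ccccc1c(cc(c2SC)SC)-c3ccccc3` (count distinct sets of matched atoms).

2

[#6][SX2H0][#6] is the SMARTS for a thioether: an aliphatic sulfur bridging two carbons with no H on the sulfur.
The molecule carries 2 separate instances of a methylthio ether (-SCH3) meeting every constraint; each maps to a distinct set of atoms, giving 2 matches.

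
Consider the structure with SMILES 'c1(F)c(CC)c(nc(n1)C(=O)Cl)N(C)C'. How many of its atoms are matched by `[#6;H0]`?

Check the 15 heavy atoms by environment: 2× n (aromatic, H0) → no; 4× c (aromatic, H0) → match; 1× C (H2) → no; 3× C (H3) → no; 1× N (H0) → no; 1× F (H0) → no; 1× C (H0) → match; 1× O (H0) → no; 1× Cl (H0) → no.
Summing the matching environments: 4 + 1 = 5 matching atoms.

5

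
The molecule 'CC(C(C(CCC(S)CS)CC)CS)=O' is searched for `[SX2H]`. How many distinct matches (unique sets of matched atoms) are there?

3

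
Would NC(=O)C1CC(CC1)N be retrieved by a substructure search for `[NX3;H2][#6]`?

Yes

The pattern [NX3;H2][#6] describes a trivalent nitrogen with two H attached to carbon — a primary amine.
The molecule carries a primary amino group (-NH2), whose atoms satisfy every constraint of the query, so the pattern matches.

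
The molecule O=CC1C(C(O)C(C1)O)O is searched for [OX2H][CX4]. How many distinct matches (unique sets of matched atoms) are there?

3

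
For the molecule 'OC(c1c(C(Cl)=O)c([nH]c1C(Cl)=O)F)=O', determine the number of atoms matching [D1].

7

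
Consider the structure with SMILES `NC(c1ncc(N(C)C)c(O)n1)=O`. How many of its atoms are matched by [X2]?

3

The query [X2] means: any atom with exactly two total connections (bonds + H).
Check the 13 heavy atoms by environment: 2× n (aromatic, X2) → match; 4× c (aromatic, X3) → no; 2× N (X3) → no; 2× C (X4) → no; 1× O (X2) → match; 1× C (X3) → no; 1× O (X1) → no.
Summing the matching environments: 2 + 1 = 3 matching atoms.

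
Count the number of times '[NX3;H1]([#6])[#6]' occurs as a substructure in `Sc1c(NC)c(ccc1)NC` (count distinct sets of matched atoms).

2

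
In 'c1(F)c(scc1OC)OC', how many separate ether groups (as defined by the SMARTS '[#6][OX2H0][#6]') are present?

2

[#6][OX2H0][#6] is the SMARTS for an ether: an aliphatic oxygen bridging two carbons with no H on the oxygen.
The molecule carries 2 separate instances of a methoxy ether (-OCH3) meeting every constraint; each maps to a distinct set of atoms, giving 2 matches.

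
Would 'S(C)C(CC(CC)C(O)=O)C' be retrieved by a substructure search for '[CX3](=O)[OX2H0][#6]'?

No

The pattern [CX3](=O)[OX2H0][#6] describes a carbonyl carbon bonded to an oxygen that is itself bonded to carbon (no H on that O) — an ester.
The closest candidate here is a carboxylic acid group (-C(=O)OH), but the singly-bonded O carries H (OX2H1, not H0). No other fragment satisfies the full query, so there is no match.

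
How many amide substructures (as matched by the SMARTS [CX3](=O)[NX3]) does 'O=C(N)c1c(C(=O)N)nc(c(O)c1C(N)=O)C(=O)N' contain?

[CX3](=O)[NX3] is the SMARTS for an amide: a carbonyl carbon bonded to a trivalent nitrogen.
The molecule carries 4 separate instances of a primary amide (-C(=O)NH2) meeting every constraint; each maps to a distinct set of atoms, giving 4 matches.

4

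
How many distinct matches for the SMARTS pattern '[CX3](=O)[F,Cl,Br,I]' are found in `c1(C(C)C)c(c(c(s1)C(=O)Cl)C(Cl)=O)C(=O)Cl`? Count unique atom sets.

[CX3](=O)[F,Cl,Br,I] is the SMARTS for an acyl halide: a carbonyl carbon bonded to a halogen.
The molecule carries 3 separate instances of an acyl chloride (-C(=O)Cl) meeting every constraint; each maps to a distinct set of atoms, giving 3 matches.

3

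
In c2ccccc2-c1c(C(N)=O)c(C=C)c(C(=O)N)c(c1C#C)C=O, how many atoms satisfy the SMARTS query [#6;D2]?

8

The query [#6;D2] means: any carbon bonded to exactly two heavy atoms.
Check the 24 heavy atoms by environment: 7× c (aromatic, D3) → no; 3× C (D2) → match; 2× C (D1) → no; 3× O (D1) → no; 2× C (D3) → no; 2× N (D1) → no; 5× c (aromatic, D2) → match.
Summing the matching environments: 3 + 5 = 8 matching atoms.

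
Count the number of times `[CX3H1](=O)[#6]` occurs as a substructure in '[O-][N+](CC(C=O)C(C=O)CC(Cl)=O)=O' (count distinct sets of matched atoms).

2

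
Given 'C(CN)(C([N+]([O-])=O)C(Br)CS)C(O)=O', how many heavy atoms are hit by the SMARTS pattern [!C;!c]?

The query [!C;!c] means: neither aliphatic nor aromatic carbon — same as [!#6].
Check the 14 heavy atoms by environment: 6× C → no; 1× N (charge +1) → match; 1× O (charge -1) → match; 3× O → match; 1× S → match; 1× N → match; 1× Br → match.
Summing the matching environments: 1 + 1 + 3 + 1 + 1 + 1 = 8 matching atoms.

8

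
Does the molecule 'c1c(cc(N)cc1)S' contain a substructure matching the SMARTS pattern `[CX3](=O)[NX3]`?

The pattern [CX3](=O)[NX3] describes a carbonyl carbon bonded to a trivalent nitrogen — an amide.
The closest candidate here is a primary amino group (-NH2), but the -NH2 is not attached to a carbonyl carbon. No other fragment satisfies the full query, so there is no match.

No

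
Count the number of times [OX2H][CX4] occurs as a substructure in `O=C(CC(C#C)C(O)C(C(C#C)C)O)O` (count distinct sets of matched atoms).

2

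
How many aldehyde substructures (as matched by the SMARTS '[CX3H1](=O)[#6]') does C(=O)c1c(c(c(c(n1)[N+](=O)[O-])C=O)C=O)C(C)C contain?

[CX3H1](=O)[#6] is the SMARTS for an aldehyde: an sp2 carbon with one H, double-bonded to O and single-bonded to carbon.
The molecule carries 3 separate instances of an aldehyde (-CHO) meeting every constraint; each maps to a distinct set of atoms, giving 3 matches.

3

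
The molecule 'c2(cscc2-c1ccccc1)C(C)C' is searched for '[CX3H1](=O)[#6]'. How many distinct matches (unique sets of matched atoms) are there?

0

[CX3H1](=O)[#6] is the SMARTS for an aldehyde: an sp2 carbon with one H, double-bonded to O and single-bonded to carbon.
No fragment in the molecule satisfies every constraint, giving 0 matches.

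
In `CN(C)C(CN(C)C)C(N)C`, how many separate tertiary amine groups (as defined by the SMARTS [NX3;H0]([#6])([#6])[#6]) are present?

2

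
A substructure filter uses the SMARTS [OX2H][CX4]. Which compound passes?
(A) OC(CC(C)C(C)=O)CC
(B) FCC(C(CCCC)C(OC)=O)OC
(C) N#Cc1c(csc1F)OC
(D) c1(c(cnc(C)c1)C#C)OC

A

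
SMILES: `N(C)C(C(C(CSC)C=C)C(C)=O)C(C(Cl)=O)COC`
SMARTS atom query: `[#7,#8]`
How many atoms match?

4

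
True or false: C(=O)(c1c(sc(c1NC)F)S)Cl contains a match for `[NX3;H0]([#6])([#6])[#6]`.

The pattern [NX3;H0]([#6])([#6])[#6] describes a trivalent nitrogen with no H, bonded to three carbons — a tertiary amine.
The closest candidate here is an N-methylamino group (-NHCH3), but the nitrogen still has one H (H1), not H0. No other fragment satisfies the full query, so there is no match.

False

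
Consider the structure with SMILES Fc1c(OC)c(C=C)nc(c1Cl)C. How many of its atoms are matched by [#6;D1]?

3

The query [#6;D1] means: carbon bonded to exactly one heavy atom.
Check the 13 heavy atoms by environment: 1× n (aromatic, D2) → no; 5× c (aromatic, D3) → no; 1× C (D2) → no; 3× C (D1) → match; 1× F (D1) → no; 1× O (D2) → no; 1× Cl (D1) → no.
That gives 3 matching atoms.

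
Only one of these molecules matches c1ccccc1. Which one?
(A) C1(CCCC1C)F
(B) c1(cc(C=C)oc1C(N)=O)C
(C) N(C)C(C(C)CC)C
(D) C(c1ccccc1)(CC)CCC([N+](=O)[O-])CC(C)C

D

c1ccccc1 describes six aromatic carbons in a ring (a benzene ring).
(A) has a methyl group (-CH3) but no six-membered all-carbon aromatic ring is present.
(B) has a methyl group (-CH3) but no six-membered all-carbon aromatic ring is present.
(C) has a methyl group (-CH3) but no six-membered all-carbon aromatic ring is present.
(D) contains a phenyl ring, which satisfies every atom and bond constraint.
So the answer is (D).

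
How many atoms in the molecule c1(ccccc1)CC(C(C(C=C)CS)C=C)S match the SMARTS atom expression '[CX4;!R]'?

5

Check the 17 heavy atoms by environment: 5× C (X4, acyclic) → match; 2× S (X2, acyclic) → no; 4× C (X3, acyclic) → no; 6× c (aromatic, X3, in 6-ring) → no.
That gives 5 matching atoms.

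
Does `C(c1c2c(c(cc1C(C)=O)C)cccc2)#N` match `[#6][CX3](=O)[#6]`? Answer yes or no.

Yes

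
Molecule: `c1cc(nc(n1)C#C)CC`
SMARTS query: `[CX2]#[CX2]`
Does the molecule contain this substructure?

The pattern [CX2]#[CX2] describes a carbon-carbon triple bond — an alkyne.
The molecule carries an ethynyl group (-C#CH), whose atoms satisfy every constraint of the query, so the pattern matches.

Yes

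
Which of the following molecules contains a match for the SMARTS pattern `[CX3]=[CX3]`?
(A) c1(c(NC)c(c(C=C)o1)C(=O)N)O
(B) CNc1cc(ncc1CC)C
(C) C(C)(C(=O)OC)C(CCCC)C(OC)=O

A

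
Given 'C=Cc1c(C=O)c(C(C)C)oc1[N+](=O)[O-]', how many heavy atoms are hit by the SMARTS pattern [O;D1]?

The query [O;D1] means: aliphatic oxygen bonded to exactly one heavy atom.
Check the 15 heavy atoms by environment: 1× o (aromatic, D2) → no; 4× c (aromatic, D3) → no; 1× N (charge +1, D3) → no; 1× O (charge -1, D1) → match; 2× O (D1) → match; 2× C (D2) → no; 3× C (D1) → no; 1× C (D3) → no.
Summing the matching environments: 1 + 2 = 3 matching atoms.

3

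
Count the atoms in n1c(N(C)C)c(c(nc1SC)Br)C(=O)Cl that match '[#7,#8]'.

The query [#7,#8] means: nitrogen or oxygen (comma = OR).
Check the 15 heavy atoms by environment: 2× n (aromatic) → match; 4× c (aromatic) → no; 4× C → no; 1× O → match; 1× Cl → no; 1× Br → no; 1× S → no; 1× N → match.
Summing the matching environments: 2 + 1 + 1 = 4 matching atoms.

4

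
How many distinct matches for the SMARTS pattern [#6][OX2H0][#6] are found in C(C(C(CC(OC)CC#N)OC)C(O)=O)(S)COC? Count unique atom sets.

3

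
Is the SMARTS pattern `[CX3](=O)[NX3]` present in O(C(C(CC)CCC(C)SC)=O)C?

The pattern [CX3](=O)[NX3] describes a carbonyl carbon bonded to a trivalent nitrogen — an amide.
The closest candidate here is a methyl-ester group (-C(=O)OCH3), but the carbonyl is bonded to O, not to an NX3 nitrogen. No other fragment satisfies the full query, so there is no match.

No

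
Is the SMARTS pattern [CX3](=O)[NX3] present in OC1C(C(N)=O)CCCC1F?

Yes

The pattern [CX3](=O)[NX3] describes a carbonyl carbon bonded to a trivalent nitrogen — an amide.
The molecule carries a primary amide (-C(=O)NH2), whose atoms satisfy every constraint of the query, so the pattern matches.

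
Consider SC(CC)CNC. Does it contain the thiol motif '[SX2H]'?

Yes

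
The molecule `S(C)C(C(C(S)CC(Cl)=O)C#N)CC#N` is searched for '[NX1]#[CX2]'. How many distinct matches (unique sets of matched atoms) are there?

2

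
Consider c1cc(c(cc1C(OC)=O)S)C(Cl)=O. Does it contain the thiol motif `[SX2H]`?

The pattern [SX2H] describes an aliphatic sulfur with two connections, one being H — a thiol.
The molecule carries a thiol (-SH), whose atoms satisfy every constraint of the query, so the pattern matches.

Yes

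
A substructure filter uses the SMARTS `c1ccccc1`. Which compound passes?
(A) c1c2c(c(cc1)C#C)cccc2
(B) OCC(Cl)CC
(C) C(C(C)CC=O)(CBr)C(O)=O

A

c1ccccc1 describes six aromatic carbons in a ring (a benzene ring).
(A) contains the required atom environment, so the pattern matches.
(B) has a methyl group (-CH3) but no six-membered all-carbon aromatic ring is present.
(C) has a methyl group (-CH3) but no six-membered all-carbon aromatic ring is present.
So the answer is (A).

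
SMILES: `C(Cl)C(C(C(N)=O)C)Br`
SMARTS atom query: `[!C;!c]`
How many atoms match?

4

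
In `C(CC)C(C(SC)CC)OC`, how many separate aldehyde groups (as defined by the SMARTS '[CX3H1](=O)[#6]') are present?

[CX3H1](=O)[#6] is the SMARTS for an aldehyde: an sp2 carbon with one H, double-bonded to O and single-bonded to carbon.
No fragment in the molecule satisfies every constraint, giving 0 matches.

0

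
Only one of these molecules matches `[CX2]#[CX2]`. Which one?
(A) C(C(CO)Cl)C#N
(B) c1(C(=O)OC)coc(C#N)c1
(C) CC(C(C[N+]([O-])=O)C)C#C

C

[CX2]#[CX2] describes a carbon-carbon triple bond (an alkyne).
(A) has a nitrile (-C#N) but the triple bond is C#N, not C#C.
(B) has a nitrile (-C#N) but the triple bond is C#N, not C#C.
(C) contains an ethynyl group (-C#CH), which satisfies every atom and bond constraint.
So the answer is (C).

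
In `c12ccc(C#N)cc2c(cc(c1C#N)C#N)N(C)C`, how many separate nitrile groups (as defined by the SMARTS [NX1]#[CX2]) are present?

[NX1]#[CX2] is the SMARTS for a nitrile: a nitrogen triple-bonded to a two-connected carbon.
The molecule carries 3 separate instances of a nitrile (-C#N) meeting every constraint; each maps to a distinct set of atoms, giving 3 matches.

3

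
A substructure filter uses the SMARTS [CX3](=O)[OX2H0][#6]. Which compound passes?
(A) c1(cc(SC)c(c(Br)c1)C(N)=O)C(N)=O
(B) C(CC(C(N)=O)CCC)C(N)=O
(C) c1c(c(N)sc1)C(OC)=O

[CX3](=O)[OX2H0][#6] describes a carbonyl carbon bonded to an oxygen that is itself bonded to carbon (no H on that O) (an ester).
(A) has a primary amide (-C(=O)NH2) but the carbonyl is bonded to N, not to an O-C linkage.
(B) has a primary amide (-C(=O)NH2) but the carbonyl is bonded to N, not to an O-C linkage.
(C) contains a methyl-ester group (-C(=O)OCH3), which satisfies every atom and bond constraint.
So the answer is (C).

C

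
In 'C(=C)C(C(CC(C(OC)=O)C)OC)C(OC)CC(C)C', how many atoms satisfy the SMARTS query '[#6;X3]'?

Check the 20 heavy atoms by environment: 13× C (X4) → no; 3× C (X3) → match; 3× O (X2) → no; 1× O (X1) → no.
That gives 3 matching atoms.

3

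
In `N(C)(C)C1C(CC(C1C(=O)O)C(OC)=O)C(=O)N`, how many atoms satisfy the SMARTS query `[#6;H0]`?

3

The query [#6;H0] means: any carbon with no attached hydrogen.
Check the 18 heavy atoms by environment: 4× C (H1) → no; 1× C (H2) → no; 1× N (H0) → no; 3× C (H3) → no; 3× C (H0) → match; 4× O (H0) → no; 1× N (H2) → no; 1× O (H1) → no.
That gives 3 matching atoms.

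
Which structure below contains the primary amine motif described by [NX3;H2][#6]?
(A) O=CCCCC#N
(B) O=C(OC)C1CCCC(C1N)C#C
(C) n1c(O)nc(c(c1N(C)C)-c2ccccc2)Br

B

[NX3;H2][#6] describes a trivalent nitrogen with two H attached to carbon (a primary amine).
(A) has a nitrile (-C#N) but the nitrogen is NX1 (triple-bonded), not NX3 with two H.
(B) contains a primary amino group (-NH2), which satisfies every atom and bond constraint.
(C) has a dimethylamino group (-N(CH3)2) but the nitrogen has H0, not H2.
So the answer is (B).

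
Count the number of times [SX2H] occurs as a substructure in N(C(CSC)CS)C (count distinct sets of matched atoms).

1

[SX2H] is the SMARTS for a thiol: an aliphatic sulfur with two connections, one being H.
Exactly one fragment in the molecule meets all constraints, giving 1 match.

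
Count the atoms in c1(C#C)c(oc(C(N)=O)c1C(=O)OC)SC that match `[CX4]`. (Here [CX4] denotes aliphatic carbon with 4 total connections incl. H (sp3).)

2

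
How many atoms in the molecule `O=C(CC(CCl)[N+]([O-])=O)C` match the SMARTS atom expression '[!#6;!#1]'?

The query [!#6;!#1] means: not carbon and not hydrogen — any heteroatom.
Check the 10 heavy atoms by environment: 5× C → no; 2× O → match; 1× N (charge +1) → match; 1× O (charge -1) → match; 1× Cl → match.
Summing the matching environments: 2 + 1 + 1 + 1 = 5 matching atoms.

5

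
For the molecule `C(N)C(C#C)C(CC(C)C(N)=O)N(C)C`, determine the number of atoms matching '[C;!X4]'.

3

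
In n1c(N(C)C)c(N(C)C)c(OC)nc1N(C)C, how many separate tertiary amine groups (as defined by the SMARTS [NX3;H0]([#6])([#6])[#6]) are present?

[NX3;H0]([#6])([#6])[#6] is the SMARTS for a tertiary amine: a trivalent nitrogen with no H, bonded to three carbons.
The molecule carries 3 separate instances of a dimethylamino group (-N(CH3)2) meeting every constraint; each maps to a distinct set of atoms, giving 3 matches.

3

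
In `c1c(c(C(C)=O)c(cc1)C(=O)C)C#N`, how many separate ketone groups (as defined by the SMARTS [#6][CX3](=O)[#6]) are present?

[#6][CX3](=O)[#6] is the SMARTS for a ketone: a carbonyl carbon (no H) flanked by two carbons.
The molecule carries 2 separate instances of an acetyl/ketone group (-C(=O)CH3) meeting every constraint; each maps to a distinct set of atoms, giving 2 matches.

2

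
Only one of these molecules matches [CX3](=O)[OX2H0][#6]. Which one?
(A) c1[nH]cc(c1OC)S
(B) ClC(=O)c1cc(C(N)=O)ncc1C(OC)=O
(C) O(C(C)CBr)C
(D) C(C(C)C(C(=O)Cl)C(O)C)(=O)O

B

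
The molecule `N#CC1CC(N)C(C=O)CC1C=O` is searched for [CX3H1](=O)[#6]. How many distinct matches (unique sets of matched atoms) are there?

[CX3H1](=O)[#6] is the SMARTS for an aldehyde: an sp2 carbon with one H, double-bonded to O and single-bonded to carbon.
The molecule carries 2 separate instances of an aldehyde (-CHO) meeting every constraint; each maps to a distinct set of atoms, giving 2 matches.

2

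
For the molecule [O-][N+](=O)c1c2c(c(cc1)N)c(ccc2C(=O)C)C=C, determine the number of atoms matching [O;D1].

3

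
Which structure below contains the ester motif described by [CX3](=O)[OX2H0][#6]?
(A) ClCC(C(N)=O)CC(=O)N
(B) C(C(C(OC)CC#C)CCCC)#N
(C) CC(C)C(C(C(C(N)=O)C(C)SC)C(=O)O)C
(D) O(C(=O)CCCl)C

[CX3](=O)[OX2H0][#6] describes a carbonyl carbon bonded to an oxygen that is itself bonded to carbon (no H on that O) (an ester).
(A) has a primary amide (-C(=O)NH2) but the carbonyl is bonded to N, not to an O-C linkage.
(B) has a methoxy ether (-OCH3) but the ether oxygen is not adjacent to a C=O carbon.
(C) has a primary amide (-C(=O)NH2) but the carbonyl is bonded to N, not to an O-C linkage.
(D) contains a methyl-ester group (-C(=O)OCH3), which satisfies every atom and bond constraint.
So the answer is (D).

D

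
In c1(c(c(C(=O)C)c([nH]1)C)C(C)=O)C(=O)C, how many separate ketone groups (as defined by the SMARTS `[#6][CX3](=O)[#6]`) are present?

3

[#6][CX3](=O)[#6] is the SMARTS for a ketone: a carbonyl carbon (no H) flanked by two carbons.
The molecule carries 3 separate instances of an acetyl/ketone group (-C(=O)CH3) meeting every constraint; each maps to a distinct set of atoms, giving 3 matches.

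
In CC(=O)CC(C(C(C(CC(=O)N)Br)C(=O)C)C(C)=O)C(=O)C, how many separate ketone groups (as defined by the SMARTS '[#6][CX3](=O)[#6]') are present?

4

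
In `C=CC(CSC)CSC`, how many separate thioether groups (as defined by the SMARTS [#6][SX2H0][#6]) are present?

[#6][SX2H0][#6] is the SMARTS for a thioether: an aliphatic sulfur bridging two carbons with no H on the sulfur.
The molecule carries 2 separate instances of a methylthio ether (-SCH3) meeting every constraint; each maps to a distinct set of atoms, giving 2 matches.

2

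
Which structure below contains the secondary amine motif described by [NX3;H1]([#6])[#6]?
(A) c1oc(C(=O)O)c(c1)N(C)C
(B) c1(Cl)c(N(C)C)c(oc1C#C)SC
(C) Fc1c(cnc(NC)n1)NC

[NX3;H1]([#6])[#6] describes a trivalent nitrogen with one H, bonded to two carbons (a secondary amine).
(A) has a dimethylamino group (-N(CH3)2) but the nitrogen has H0, not H1.
(B) has a dimethylamino group (-N(CH3)2) but the nitrogen has H0, not H1.
(C) contains an N-methylamino group (-NHCH3), which satisfies every atom and bond constraint.
So the answer is (C).

C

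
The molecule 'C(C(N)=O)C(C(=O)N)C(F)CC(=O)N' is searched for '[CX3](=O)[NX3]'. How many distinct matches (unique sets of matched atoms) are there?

3

[CX3](=O)[NX3] is the SMARTS for an amide: a carbonyl carbon bonded to a trivalent nitrogen.
The molecule carries 3 separate instances of a primary amide (-C(=O)NH2) meeting every constraint; each maps to a distinct set of atoms, giving 3 matches.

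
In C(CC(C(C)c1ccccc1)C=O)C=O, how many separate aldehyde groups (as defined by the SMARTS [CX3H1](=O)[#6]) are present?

2

[CX3H1](=O)[#6] is the SMARTS for an aldehyde: an sp2 carbon with one H, double-bonded to O and single-bonded to carbon.
The molecule carries 2 separate instances of an aldehyde (-CHO) meeting every constraint; each maps to a distinct set of atoms, giving 2 matches.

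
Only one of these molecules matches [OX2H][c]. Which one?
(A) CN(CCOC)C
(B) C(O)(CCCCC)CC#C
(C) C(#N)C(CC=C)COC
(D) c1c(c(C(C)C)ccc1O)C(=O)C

D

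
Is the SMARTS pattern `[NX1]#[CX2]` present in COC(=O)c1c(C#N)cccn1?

The pattern [NX1]#[CX2] describes a nitrogen triple-bonded to a two-connected carbon — a nitrile.
The molecule carries a nitrile (-C#N), whose atoms satisfy every constraint of the query, so the pattern matches.

Yes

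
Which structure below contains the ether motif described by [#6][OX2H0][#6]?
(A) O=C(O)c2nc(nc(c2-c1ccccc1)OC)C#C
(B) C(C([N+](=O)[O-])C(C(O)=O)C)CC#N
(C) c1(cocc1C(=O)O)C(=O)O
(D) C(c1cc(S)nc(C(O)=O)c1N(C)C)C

A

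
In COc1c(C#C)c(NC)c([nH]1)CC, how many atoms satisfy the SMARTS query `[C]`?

The query [C] means: uppercase C matches aliphatic (non-aromatic) carbon only.
Check the 13 heavy atoms by environment: 1× n (aromatic) → no; 4× c (aromatic) → no; 1× O → no; 6× C → match; 1× N → no.
That gives 6 matching atoms.

6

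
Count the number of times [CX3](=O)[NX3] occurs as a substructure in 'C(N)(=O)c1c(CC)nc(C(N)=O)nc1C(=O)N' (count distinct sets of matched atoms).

3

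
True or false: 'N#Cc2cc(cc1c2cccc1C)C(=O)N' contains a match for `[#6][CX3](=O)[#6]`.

The pattern [#6][CX3](=O)[#6] describes a carbonyl carbon (no H) flanked by two carbons — a ketone.
The closest candidate here is a primary amide (-C(=O)NH2), but one neighbour of the carbonyl carbon is N, not C. No other fragment satisfies the full query, so there is no match.

False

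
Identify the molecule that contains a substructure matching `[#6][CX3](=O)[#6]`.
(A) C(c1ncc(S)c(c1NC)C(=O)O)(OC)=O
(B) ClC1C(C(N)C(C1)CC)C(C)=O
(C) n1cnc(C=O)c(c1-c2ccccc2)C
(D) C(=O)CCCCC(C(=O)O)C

[#6][CX3](=O)[#6] describes a carbonyl carbon (no H) flanked by two carbons (a ketone).
(A) has a methyl-ester group (-C(=O)OCH3) but one neighbour of the carbonyl carbon is O, not C.
(B) contains an acetyl/ketone group (-C(=O)CH3), which satisfies every atom and bond constraint.
(C) has an aldehyde (-CHO) but the carbonyl carbon has H1, so it is not flanked by two carbons.
(D) has an aldehyde (-CHO) but the carbonyl carbon has H1, so it is not flanked by two carbons.
So the answer is (B).

B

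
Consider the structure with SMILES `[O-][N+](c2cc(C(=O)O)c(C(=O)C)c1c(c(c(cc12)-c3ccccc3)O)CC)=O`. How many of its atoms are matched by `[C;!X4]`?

2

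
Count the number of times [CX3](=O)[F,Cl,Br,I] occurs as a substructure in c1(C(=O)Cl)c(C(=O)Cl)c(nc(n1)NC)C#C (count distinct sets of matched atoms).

[CX3](=O)[F,Cl,Br,I] is the SMARTS for an acyl halide: a carbonyl carbon bonded to a halogen.
The molecule carries 2 separate instances of an acyl chloride (-C(=O)Cl) meeting every constraint; each maps to a distinct set of atoms, giving 2 matches.

2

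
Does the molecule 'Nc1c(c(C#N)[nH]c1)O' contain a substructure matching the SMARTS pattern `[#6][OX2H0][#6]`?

No

The pattern [#6][OX2H0][#6] describes an aliphatic oxygen bridging two carbons with no H on the oxygen — an ether.
The closest candidate here is a hydroxyl group (-OH), but the oxygen has H1, not H0 bridging two carbons. No other fragment satisfies the full query, so there is no match.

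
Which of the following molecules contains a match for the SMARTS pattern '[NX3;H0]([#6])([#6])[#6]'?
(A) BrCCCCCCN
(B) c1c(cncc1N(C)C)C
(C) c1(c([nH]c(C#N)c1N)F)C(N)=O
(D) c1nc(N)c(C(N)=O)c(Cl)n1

[NX3;H0]([#6])([#6])[#6] describes a trivalent nitrogen with no H, bonded to three carbons (a tertiary amine).
(A) has a primary amino group (-NH2) but the nitrogen has H2, not H0 with three carbons.
(B) contains a dimethylamino group (-N(CH3)2), which satisfies every atom and bond constraint.
(C) has a primary amino group (-NH2) but the nitrogen has H2, not H0 with three carbons.
(D) has a primary amino group (-NH2) but the nitrogen has H2, not H0 with three carbons.
So the answer is (B).

B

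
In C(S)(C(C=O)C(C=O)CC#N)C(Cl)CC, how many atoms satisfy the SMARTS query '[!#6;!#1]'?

5

Check the 15 heavy atoms by environment: 10× C → no; 1× S → match; 2× O → match; 1× Cl → match; 1× N → match.
Summing the matching environments: 1 + 2 + 1 + 1 = 5 matching atoms.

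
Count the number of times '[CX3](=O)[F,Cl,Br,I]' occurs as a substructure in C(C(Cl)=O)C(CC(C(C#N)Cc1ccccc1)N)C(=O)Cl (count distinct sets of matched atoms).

2

[CX3](=O)[F,Cl,Br,I] is the SMARTS for an acyl halide: a carbonyl carbon bonded to a halogen.
The molecule carries 2 separate instances of an acyl chloride (-C(=O)Cl) meeting every constraint; each maps to a distinct set of atoms, giving 2 matches.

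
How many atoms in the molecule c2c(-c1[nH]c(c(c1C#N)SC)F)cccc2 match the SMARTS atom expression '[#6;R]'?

The query [#6;R] means: carbon that is part of a ring.
Check the 16 heavy atoms by environment: 1× n (aromatic, in 5-ring) → no; 4× c (aromatic, in 5-ring) → match; 2× C (acyclic) → no; 1× N (acyclic) → no; 6× c (aromatic, in 6-ring) → match; 1× F (acyclic) → no; 1× S (acyclic) → no.
Summing the matching environments: 4 + 6 = 10 matching atoms.

10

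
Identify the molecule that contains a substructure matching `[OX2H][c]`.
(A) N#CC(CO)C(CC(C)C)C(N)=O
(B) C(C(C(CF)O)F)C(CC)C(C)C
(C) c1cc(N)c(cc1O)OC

C

[OX2H][c] describes a hydroxyl oxygen attached to an aromatic carbon (a phenol).
(A) has a hydroxyl group (-OH) but the -OH is on an aliphatic carbon, not an aromatic c.
(B) has a hydroxyl group (-OH) but the -OH is on an aliphatic carbon, not an aromatic c.
(C) contains a hydroxyl group (-OH), which satisfies every atom and bond constraint.
So the answer is (C).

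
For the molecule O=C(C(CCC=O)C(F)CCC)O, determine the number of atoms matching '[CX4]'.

7

Check the 13 heavy atoms by environment: 7× C (X4) → match; 2× C (X3) → no; 2× O (X1) → no; 1× O (X2) → no; 1× F (X1) → no.
That gives 7 matching atoms.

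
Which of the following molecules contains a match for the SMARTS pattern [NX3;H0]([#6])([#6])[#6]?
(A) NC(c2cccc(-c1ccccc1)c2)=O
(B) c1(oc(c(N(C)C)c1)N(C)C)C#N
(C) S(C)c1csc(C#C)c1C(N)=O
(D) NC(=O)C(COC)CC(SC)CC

B

[NX3;H0]([#6])([#6])[#6] describes a trivalent nitrogen with no H, bonded to three carbons (a tertiary amine).
(A) has a primary amide (-C(=O)NH2) but the amide nitrogen has H2 and only one carbon neighbour.
(B) contains a dimethylamino group (-N(CH3)2), which satisfies every atom and bond constraint.
(C) has a primary amide (-C(=O)NH2) but the amide nitrogen has H2 and only one carbon neighbour.
(D) has a primary amide (-C(=O)NH2) but the amide nitrogen has H2 and only one carbon neighbour.
So the answer is (B).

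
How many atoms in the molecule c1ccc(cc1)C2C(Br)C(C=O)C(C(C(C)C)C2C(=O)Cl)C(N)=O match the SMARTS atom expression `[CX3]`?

3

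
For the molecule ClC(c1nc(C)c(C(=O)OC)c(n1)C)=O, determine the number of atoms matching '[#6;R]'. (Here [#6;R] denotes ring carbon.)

The query [#6;R] means: carbon that is part of a ring.
Check the 15 heavy atoms by environment: 2× n (aromatic, in 6-ring) → no; 4× c (aromatic, in 6-ring) → match; 5× C (acyclic) → no; 3× O (acyclic) → no; 1× Cl (acyclic) → no.
That gives 4 matching atoms.

4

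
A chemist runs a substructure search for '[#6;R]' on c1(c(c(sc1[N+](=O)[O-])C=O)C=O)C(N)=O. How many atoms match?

4

The query [#6;R] means: carbon that is part of a ring.
Check the 15 heavy atoms by environment: 1× s (aromatic, in 5-ring) → no; 4× c (aromatic, in 5-ring) → match; 3× C (acyclic) → no; 4× O (acyclic) → no; 1× N (acyclic) → no; 1× N (charge +1, acyclic) → no; 1× O (charge -1, acyclic) → no.
That gives 4 matching atoms.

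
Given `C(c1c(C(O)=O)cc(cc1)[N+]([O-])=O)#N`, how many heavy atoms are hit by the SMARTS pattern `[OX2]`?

1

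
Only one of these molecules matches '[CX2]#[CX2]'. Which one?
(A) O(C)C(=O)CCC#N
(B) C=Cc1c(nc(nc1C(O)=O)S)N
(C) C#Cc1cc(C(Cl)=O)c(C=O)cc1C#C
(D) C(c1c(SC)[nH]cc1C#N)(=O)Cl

C

[CX2]#[CX2] describes a carbon-carbon triple bond (an alkyne).
(A) has a nitrile (-C#N) but the triple bond is C#N, not C#C.
(B) has a vinyl group (-CH=CH2) but the C=C is a double bond; both carbons are CX3, not CX2.
(C) contains an ethynyl group (-C#CH), which satisfies every atom and bond constraint.
(D) has a nitrile (-C#N) but the triple bond is C#N, not C#C.
So the answer is (C).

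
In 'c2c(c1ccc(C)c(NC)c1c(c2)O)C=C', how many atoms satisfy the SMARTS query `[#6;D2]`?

The query [#6;D2] means: any carbon bonded to exactly two heavy atoms.
Check the 16 heavy atoms by environment: 6× c (aromatic, D3) → no; 4× c (aromatic, D2) → match; 3× C (D1) → no; 1× O (D1) → no; 1× C (D2) → match; 1× N (D2) → no.
Summing the matching environments: 4 + 1 = 5 matching atoms.

5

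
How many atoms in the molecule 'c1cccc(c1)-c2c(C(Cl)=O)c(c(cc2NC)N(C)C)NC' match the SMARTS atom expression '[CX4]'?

4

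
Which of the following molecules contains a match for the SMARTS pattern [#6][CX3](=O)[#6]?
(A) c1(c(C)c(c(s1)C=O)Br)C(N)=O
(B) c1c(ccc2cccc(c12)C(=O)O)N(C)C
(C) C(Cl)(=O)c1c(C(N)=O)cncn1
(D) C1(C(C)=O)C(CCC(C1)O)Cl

[#6][CX3](=O)[#6] describes a carbonyl carbon (no H) flanked by two carbons (a ketone).
(A) has a primary amide (-C(=O)NH2) but one neighbour of the carbonyl carbon is N, not C.
(B) has a carboxylic acid group (-C(=O)OH) but one neighbour of the carbonyl carbon is O, not C.
(C) has a primary amide (-C(=O)NH2) but one neighbour of the carbonyl carbon is N, not C.
(D) contains an acetyl/ketone group (-C(=O)CH3), which satisfies every atom and bond constraint.
So the answer is (D).

D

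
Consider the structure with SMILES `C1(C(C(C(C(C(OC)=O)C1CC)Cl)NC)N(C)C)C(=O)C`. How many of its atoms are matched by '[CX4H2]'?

The query [CX4H2] means: sp3 carbon (X4) with exactly two hydrogens.
Check the 21 heavy atoms by environment: 6× C (H1, X4) → no; 1× C (H2, X4) → match; 6× C (H3, X4) → no; 1× N (H0, X3) → no; 1× Cl (H0, X1) → no; 2× C (H0, X3) → no; 2× O (H0, X1) → no; 1× O (H0, X2) → no; 1× N (H1, X3) → no.
That gives 1 matching atom.

1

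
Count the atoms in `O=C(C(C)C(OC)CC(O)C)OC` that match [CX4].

8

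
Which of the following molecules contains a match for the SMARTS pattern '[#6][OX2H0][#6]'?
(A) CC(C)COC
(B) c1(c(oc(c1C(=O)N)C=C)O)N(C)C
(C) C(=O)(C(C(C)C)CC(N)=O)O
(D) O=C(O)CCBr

[#6][OX2H0][#6] describes an aliphatic oxygen bridging two carbons with no H on the oxygen (an ether).
(A) contains a methoxy ether (-OCH3), which satisfies every atom and bond constraint.
(B) has a hydroxyl group (-OH) but the oxygen has H1, not H0 bridging two carbons.
(C) has a carboxylic acid group (-C(=O)OH) but the -OH oxygen has H1; the =O is OX1, not OX2.
(D) has a carboxylic acid group (-C(=O)OH) but the -OH oxygen has H1; the =O is OX1, not OX2.
So the answer is (A).

A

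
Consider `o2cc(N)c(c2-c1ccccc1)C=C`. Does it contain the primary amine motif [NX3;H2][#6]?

Yes

The pattern [NX3;H2][#6] describes a trivalent nitrogen with two H attached to carbon — a primary amine.
The molecule carries a primary amino group (-NH2), whose atoms satisfy every constraint of the query, so the pattern matches.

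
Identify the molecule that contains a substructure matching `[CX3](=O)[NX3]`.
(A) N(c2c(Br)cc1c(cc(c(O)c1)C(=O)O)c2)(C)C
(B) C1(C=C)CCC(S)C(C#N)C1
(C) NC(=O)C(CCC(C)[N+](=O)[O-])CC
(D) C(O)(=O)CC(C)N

[CX3](=O)[NX3] describes a carbonyl carbon bonded to a trivalent nitrogen (an amide).
(A) has a carboxylic acid group (-C(=O)OH) but the carbonyl is bonded to O, not to an NX3 nitrogen.
(B) has a nitrile (-C#N) but the nitrile N is NX1 (triple-bonded), not NX3.
(C) contains a primary amide (-C(=O)NH2), which satisfies every atom and bond constraint.
(D) has a carboxylic acid group (-C(=O)OH) but the carbonyl is bonded to O, not to an NX3 nitrogen.
So the answer is (C).

C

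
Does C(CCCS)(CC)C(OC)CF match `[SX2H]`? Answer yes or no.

Yes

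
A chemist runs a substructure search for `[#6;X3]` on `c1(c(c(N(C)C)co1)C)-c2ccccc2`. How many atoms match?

10

The query [#6;X3] means: any carbon (aromatic or not) with three total connections.
Check the 15 heavy atoms by environment: 1× o (aromatic, X2) → no; 10× c (aromatic, X3) → match; 1× N (X3) → no; 3× C (X4) → no.
That gives 10 matching atoms.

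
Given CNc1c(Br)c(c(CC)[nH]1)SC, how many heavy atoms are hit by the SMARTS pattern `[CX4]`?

4

The query [CX4] means: C with X4: aliphatic carbon with exactly 4 total connections (bonds + H).
Check the 12 heavy atoms by environment: 1× n (aromatic, X3) → no; 4× c (aromatic, X3) → no; 4× C (X4) → match; 1× S (X2) → no; 1× Br (X1) → no; 1× N (X3) → no.
That gives 4 matching atoms.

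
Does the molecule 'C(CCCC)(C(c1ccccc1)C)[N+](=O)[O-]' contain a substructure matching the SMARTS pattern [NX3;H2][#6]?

No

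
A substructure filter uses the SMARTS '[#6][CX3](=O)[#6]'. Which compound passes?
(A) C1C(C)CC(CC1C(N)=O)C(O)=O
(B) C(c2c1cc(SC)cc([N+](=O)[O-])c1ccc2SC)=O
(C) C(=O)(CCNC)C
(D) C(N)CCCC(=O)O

C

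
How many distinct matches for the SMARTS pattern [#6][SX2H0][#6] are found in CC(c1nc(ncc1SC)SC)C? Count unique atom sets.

[#6][SX2H0][#6] is the SMARTS for a thioether: an aliphatic sulfur bridging two carbons with no H on the sulfur.
The molecule carries 2 separate instances of a methylthio ether (-SCH3) meeting every constraint; each maps to a distinct set of atoms, giving 2 matches.

2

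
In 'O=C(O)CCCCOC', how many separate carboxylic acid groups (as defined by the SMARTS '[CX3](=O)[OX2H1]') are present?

1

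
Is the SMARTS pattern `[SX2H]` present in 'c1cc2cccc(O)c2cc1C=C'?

No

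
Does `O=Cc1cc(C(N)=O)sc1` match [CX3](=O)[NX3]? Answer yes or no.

Yes

The pattern [CX3](=O)[NX3] describes a carbonyl carbon bonded to a trivalent nitrogen — an amide.
The molecule carries a primary amide (-C(=O)NH2), whose atoms satisfy every constraint of the query, so the pattern matches.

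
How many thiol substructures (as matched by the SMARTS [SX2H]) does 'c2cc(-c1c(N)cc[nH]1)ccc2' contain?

0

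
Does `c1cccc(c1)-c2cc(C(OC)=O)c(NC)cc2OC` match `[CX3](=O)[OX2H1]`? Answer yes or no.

The pattern [CX3](=O)[OX2H1] describes an sp2 carbon double-bonded to O and single-bonded to an -OH oxygen — a carboxylic acid.
The closest candidate here is a methyl-ester group (-C(=O)OCH3), but the singly-bonded O has no H (OX2H0, not OX2H1). No other fragment satisfies the full query, so there is no match.

No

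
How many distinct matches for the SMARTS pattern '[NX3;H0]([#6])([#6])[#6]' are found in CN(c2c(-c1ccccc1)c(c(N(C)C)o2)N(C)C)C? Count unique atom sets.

3

[NX3;H0]([#6])([#6])[#6] is the SMARTS for a tertiary amine: a trivalent nitrogen with no H, bonded to three carbons.
The molecule carries 3 separate instances of a dimethylamino group (-N(CH3)2) meeting every constraint; each maps to a distinct set of atoms, giving 3 matches.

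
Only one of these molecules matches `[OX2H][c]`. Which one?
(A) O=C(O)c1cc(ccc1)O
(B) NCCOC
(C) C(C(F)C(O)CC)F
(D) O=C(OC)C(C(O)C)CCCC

[OX2H][c] describes a hydroxyl oxygen attached to an aromatic carbon (a phenol).
(A) contains a hydroxyl group (-OH), which satisfies every atom and bond constraint.
(B) has a methoxy ether (-OCH3) but the oxygen has H0, not H1.
(C) has a hydroxyl group (-OH) but the -OH is on an aliphatic carbon, not an aromatic c.
(D) has a hydroxyl group (-OH) but the -OH is on an aliphatic carbon, not an aromatic c.
So the answer is (A).

A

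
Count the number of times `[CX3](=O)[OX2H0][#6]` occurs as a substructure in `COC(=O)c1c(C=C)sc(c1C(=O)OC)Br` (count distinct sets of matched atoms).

[CX3](=O)[OX2H0][#6] is the SMARTS for an ester: a carbonyl carbon bonded to an oxygen that is itself bonded to carbon (no H on that O).
The molecule carries 2 separate instances of a methyl-ester group (-C(=O)OCH3) meeting every constraint; each maps to a distinct set of atoms, giving 2 matches.

2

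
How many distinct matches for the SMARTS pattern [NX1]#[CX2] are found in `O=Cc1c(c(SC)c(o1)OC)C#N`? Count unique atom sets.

[NX1]#[CX2] is the SMARTS for a nitrile: a nitrogen triple-bonded to a two-connected carbon.
Exactly one fragment in the molecule meets all constraints, giving 1 match.

1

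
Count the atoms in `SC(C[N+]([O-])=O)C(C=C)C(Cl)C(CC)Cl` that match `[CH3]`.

1

The query [CH3] means: aliphatic carbon with exactly three hydrogens.
Check the 15 heavy atoms by environment: 3× C (H2) → no; 5× C (H1) → no; 1× N (charge +1, H0) → no; 1× O (charge -1, H0) → no; 1× O (H0) → no; 1× S (H1) → no; 2× Cl (H0) → no; 1× C (H3) → match.
That gives 1 matching atom.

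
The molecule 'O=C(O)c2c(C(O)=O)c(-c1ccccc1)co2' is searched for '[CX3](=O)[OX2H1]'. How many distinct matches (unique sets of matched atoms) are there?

2

[CX3](=O)[OX2H1] is the SMARTS for a carboxylic acid: an sp2 carbon double-bonded to O and single-bonded to an -OH oxygen.
The molecule carries 2 separate instances of a carboxylic acid group (-C(=O)OH) meeting every constraint; each maps to a distinct set of atoms, giving 2 matches.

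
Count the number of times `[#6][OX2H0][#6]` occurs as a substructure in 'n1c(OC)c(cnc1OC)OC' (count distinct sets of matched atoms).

[#6][OX2H0][#6] is the SMARTS for an ether: an aliphatic oxygen bridging two carbons with no H on the oxygen.
The molecule carries 3 separate instances of a methoxy ether (-OCH3) meeting every constraint; each maps to a distinct set of atoms, giving 3 matches.

3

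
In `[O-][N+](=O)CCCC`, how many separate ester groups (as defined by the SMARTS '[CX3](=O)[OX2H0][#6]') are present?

[CX3](=O)[OX2H0][#6] is the SMARTS for an ester: a carbonyl carbon bonded to an oxygen that is itself bonded to carbon (no H on that O).
No fragment in the molecule satisfies every constraint, giving 0 matches.

0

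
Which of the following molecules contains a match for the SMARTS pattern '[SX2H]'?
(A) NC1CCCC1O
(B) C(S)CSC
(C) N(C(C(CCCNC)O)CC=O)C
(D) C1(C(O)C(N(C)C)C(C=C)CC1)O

[SX2H] describes an aliphatic sulfur with two connections, one being H (a thiol).
(A) has a hydroxyl group (-OH) but it is an -OH, not an -SH.
(B) contains a thiol (-SH), which satisfies every atom and bond constraint.
(C) has a hydroxyl group (-OH) but it is an -OH, not an -SH.
(D) has a hydroxyl group (-OH) but it is an -OH, not an -SH.
So the answer is (B).

B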